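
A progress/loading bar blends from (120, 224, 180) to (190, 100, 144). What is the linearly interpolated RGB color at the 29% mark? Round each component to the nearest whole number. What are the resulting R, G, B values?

29% corresponds to t = 0.29.
R = 120 + 0.29 × (190 − 120) = 120 + 0.29 × 70 = 140.3 → 140
G = 224 + 0.29 × (100 − 224) = 224 + 0.29 × -124 = 188.04 → 188
B = 180 + 0.29 × (144 − 180) = 180 + 0.29 × -36 = 169.56 → 170

(140, 188, 170)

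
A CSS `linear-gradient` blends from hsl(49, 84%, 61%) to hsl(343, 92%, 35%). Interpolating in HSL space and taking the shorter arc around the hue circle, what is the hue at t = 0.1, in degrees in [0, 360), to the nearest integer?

42

Hue: 343 − 49 = 294°, but |294| > 180 so the shorter arc goes the other way: Δh = 294 − 360 = -66°.
H = 49 + 0.1 × (-66) = 42.4 → 42°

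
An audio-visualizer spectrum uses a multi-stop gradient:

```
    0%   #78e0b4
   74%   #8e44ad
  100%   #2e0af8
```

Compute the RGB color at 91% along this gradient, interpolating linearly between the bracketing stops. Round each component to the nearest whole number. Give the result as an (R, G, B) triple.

91% lies between the 74% and 100% stops, so the local fraction is t = (91 − 74)/(100 − 74) = 17/26 ≈ 0.6538.
#8e44ad → (142, 68, 173); #2e0af8 → (46, 10, 248).
R = 142 + 0.6538 × (46 − 142) = 79.235 → 79
G = 68 + 0.6538 × (10 − 68) = 30.08 → 30
B = 173 + 0.6538 × (248 − 173) = 222.035 → 222

(79, 30, 222)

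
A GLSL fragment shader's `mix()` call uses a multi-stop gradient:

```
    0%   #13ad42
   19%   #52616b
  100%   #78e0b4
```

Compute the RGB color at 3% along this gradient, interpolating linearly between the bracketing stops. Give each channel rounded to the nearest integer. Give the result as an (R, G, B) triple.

(29, 161, 72)

3% lies between the 0% and 19% stops, so the local fraction is t = (3 − 0)/(19 − 0) = 3/19 ≈ 0.1579.
#13ad42 → (19, 173, 66); #52616b → (82, 97, 107).
R = 19 + 0.1579 × (82 − 19) = 28.948 → 29
G = 173 + 0.1579 × (97 − 173) = 161 → 161
B = 66 + 0.1579 × (107 − 66) = 72.474 → 72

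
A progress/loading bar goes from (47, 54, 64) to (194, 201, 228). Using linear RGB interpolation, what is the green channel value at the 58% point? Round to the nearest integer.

G = 54 + 0.58 × (201 − 54) = 139.26 → 139

139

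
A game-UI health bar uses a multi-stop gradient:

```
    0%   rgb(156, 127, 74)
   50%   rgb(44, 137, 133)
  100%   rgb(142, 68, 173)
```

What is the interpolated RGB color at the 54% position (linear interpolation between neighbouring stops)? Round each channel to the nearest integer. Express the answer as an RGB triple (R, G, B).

(52, 131, 136)

54% lies between the 50% and 100% stops, so the local fraction is t = (54 − 50)/(100 − 50) = 4/50 ≈ 0.08.
R = 44 + 0.08 × (142 − 44) = 51.84 → 52
G = 137 + 0.08 × (68 − 137) = 131.48 → 131
B = 133 + 0.08 × (173 − 133) = 136.2 → 136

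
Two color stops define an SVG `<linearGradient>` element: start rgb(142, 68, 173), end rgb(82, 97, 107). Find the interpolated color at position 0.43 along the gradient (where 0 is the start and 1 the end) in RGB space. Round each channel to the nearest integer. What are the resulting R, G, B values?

R = 142 + 0.43 × (82 − 142) = 142 + 0.43 × -60 = 116.2 → 116
G = 68 + 0.43 × (97 − 68) = 68 + 0.43 × 29 = 80.47 → 80
B = 173 + 0.43 × (107 − 173) = 173 + 0.43 × -66 = 144.62 → 145

(116, 80, 145)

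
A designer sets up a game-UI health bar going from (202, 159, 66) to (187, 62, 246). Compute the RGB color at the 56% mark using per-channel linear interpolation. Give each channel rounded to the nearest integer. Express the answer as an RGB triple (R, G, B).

(194, 105, 167)

56% corresponds to t = 0.56.
R = 202 + 0.56 × (187 − 202) = 202 + 0.56 × -15 = 193.6 → 194
G = 159 + 0.56 × (62 − 159) = 159 + 0.56 × -97 = 104.68 → 105
B = 66 + 0.56 × (246 − 66) = 66 + 0.56 × 180 = 166.8 → 167
So the blended color is (194, 105, 167), about #c269a7.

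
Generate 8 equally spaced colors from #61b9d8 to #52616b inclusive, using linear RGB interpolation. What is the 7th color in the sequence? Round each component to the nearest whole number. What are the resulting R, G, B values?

With 8 swatches and endpoints inclusive, swatch 7 sits at t = (7 − 1)/(8 − 1) = 6/7 ≈ 0.8571.
#61b9d8 → (97, 185, 216); #52616b → (82, 97, 107).
R = 97 + 0.8571 × (82 − 97) = 84.144 → 84
G = 185 + 0.8571 × (97 − 185) = 109.575 → 110
B = 216 + 0.8571 × (107 − 216) = 122.576 → 123

(84, 110, 123)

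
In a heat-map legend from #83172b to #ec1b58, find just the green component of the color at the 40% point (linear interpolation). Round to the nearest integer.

G₁ = 23 (from #83172b), G₂ = 27 (from #ec1b58).
G = 23 + 0.4 × (27 − 23) = 24.6 → 25

25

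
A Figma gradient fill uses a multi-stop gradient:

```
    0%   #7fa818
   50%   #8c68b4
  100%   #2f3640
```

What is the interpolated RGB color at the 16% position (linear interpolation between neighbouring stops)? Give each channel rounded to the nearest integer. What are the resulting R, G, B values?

16% lies between the 0% and 50% stops, so the local fraction is t = (16 − 0)/(50 − 0) = 16/50 ≈ 0.32.
#7fa818 → (127, 168, 24); #8c68b4 → (140, 104, 180).
R = 127 + 0.32 × (140 − 127) = 131.16 → 131
G = 168 + 0.32 × (104 − 168) = 147.52 → 148
B = 24 + 0.32 × (180 − 24) = 73.92 → 74

(131, 148, 74)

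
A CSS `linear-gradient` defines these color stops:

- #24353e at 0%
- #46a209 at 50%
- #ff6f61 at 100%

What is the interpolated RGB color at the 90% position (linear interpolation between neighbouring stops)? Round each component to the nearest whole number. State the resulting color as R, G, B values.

(218, 121, 79)

90% lies between the 50% and 100% stops, so the local fraction is t = (90 − 50)/(100 − 50) = 40/50 ≈ 0.8.
#46a209 → (70, 162, 9); #ff6f61 → (255, 111, 97).
R = 70 + 0.8 × (255 − 70) = 218 → 218
G = 162 + 0.8 × (111 − 162) = 121.2 → 121
B = 9 + 0.8 × (97 − 9) = 79.4 → 79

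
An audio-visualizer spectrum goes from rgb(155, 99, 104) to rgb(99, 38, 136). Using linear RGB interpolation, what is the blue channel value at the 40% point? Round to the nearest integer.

117

B = 104 + 0.4 × (136 − 104) = 116.8 → 117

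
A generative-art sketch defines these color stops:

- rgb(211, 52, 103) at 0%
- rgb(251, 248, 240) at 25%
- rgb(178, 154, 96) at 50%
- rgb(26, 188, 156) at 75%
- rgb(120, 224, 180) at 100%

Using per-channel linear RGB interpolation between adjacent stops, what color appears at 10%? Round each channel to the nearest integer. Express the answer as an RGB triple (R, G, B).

10% lies between the 0% and 25% stops, so the local fraction is t = (10 − 0)/(25 − 0) = 10/25 ≈ 0.4.
R = 211 + 0.4 × (251 − 211) = 227 → 227
G = 52 + 0.4 × (248 − 52) = 130.4 → 130
B = 103 + 0.4 × (240 − 103) = 157.8 → 158

(227, 130, 158)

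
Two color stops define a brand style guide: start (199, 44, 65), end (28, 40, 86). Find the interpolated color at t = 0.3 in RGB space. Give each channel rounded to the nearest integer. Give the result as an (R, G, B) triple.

(148, 43, 71)

R = 199 + 0.3 × (28 − 199) = 199 + 0.3 × -171 = 147.7 → 148
G = 44 + 0.3 × (40 − 44) = 44 + 0.3 × -4 = 42.8 → 43
B = 65 + 0.3 × (86 − 65) = 65 + 0.3 × 21 = 71.3 → 71
So the blended color is (148, 43, 71), about #942b47.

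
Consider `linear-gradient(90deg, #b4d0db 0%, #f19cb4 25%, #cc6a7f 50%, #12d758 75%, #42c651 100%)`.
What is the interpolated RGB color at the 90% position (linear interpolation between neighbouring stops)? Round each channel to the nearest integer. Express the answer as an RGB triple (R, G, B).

(47, 205, 84)

90% lies between the 75% and 100% stops, so the local fraction is t = (90 − 75)/(100 − 75) = 15/25 ≈ 0.6.
#12d758 → (18, 215, 88); #42c651 → (66, 198, 81).
R = 18 + 0.6 × (66 − 18) = 46.8 → 47
G = 215 + 0.6 × (198 − 215) = 204.8 → 205
B = 88 + 0.6 × (81 − 88) = 83.8 → 84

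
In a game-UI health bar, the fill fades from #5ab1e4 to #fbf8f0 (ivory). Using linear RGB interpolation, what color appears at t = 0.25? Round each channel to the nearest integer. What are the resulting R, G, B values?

(130, 195, 231)

#5ab1e4 → (90, 177, 228); #fbf8f0 → (251, 248, 240).
R = 90 + 0.25 × (251 − 90) = 90 + 0.25 × 161 = 130.25 → 130
G = 177 + 0.25 × (248 − 177) = 177 + 0.25 × 71 = 194.75 → 195
B = 228 + 0.25 × (240 − 228) = 228 + 0.25 × 12 = 231 → 231
So the blended color is (130, 195, 231), about #82c3e7.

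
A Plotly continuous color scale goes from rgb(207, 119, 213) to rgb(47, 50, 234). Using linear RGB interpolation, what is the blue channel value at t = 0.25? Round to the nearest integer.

B = 213 + 0.25 × (234 − 213) = 218.25 → 218

218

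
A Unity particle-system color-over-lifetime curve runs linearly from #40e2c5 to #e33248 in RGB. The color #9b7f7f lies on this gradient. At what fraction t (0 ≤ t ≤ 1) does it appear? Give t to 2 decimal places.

0.56

Invert the lerp on the G channel (largest span, 176): t = (127 − 226) / (50 − 226) = -99/-176 = 0.5625.
Check on R: (155 − 64)/(227 − 64) = 0.5583 ✓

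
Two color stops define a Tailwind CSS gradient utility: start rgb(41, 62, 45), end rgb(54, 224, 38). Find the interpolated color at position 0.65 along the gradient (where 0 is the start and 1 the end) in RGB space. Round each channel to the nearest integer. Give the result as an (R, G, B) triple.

R = 41 + 0.65 × (54 − 41) = 41 + 0.65 × 13 = 49.45 → 49
G = 62 + 0.65 × (224 − 62) = 62 + 0.65 × 162 = 167.3 → 167
B = 45 + 0.65 × (38 − 45) = 45 + 0.65 × -7 = 40.45 → 40

(49, 167, 40)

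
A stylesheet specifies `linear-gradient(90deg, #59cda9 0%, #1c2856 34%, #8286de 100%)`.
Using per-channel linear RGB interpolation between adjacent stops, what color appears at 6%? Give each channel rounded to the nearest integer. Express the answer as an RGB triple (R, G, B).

6% lies between the 0% and 34% stops, so the local fraction is t = (6 − 0)/(34 − 0) = 6/34 ≈ 0.1765.
#59cda9 → (89, 205, 169); #1c2856 → (28, 40, 86).
R = 89 + 0.1765 × (28 − 89) = 78.234 → 78
G = 205 + 0.1765 × (40 − 205) = 175.877 → 176
B = 169 + 0.1765 × (86 − 169) = 154.351 → 154

(78, 176, 154)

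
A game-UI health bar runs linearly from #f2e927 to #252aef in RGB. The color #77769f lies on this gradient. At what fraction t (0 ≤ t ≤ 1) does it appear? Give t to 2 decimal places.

0.60

Invert the lerp on the R channel (largest span, 205): t = (119 − 242) / (37 − 242) = -123/-205 = 0.6.
Check on G: (118 − 233)/(42 − 233) = 0.6021 ✓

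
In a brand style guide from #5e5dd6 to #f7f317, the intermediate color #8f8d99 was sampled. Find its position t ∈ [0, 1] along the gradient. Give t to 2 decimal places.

0.32

Invert the lerp on the B channel (largest span, 191): t = (153 − 214) / (23 − 214) = -61/-191 = 0.31937.
Check on R: (143 − 94)/(247 − 94) = 0.3203 ✓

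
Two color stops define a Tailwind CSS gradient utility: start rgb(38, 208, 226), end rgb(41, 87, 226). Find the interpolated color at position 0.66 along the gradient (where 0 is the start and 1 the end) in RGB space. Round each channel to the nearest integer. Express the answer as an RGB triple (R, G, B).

(40, 128, 226)

R = 38 + 0.66 × (41 − 38) = 38 + 0.66 × 3 = 39.98 → 40
G = 208 + 0.66 × (87 − 208) = 208 + 0.66 × -121 = 128.14 → 128
B = 226 + 0.66 × (226 − 226) = 226 + 0.66 × 0 = 226 → 226
So the blended color is (40, 128, 226), about #2880e2.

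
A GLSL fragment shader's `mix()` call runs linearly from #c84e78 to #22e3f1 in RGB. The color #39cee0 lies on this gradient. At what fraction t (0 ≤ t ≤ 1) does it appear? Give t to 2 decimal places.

Invert the lerp on the R channel (largest span, 166): t = (57 − 200) / (34 − 200) = -143/-166 = 0.86145.
Check on G: (206 − 78)/(227 − 78) = 0.8591 ✓

0.86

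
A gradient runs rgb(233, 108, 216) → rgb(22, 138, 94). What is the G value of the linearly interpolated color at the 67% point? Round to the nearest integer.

G = 108 + 0.67 × (138 − 108) = 128.1 → 128

128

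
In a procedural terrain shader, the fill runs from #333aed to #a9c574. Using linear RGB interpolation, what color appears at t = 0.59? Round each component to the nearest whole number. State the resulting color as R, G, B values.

#333aed → (51, 58, 237); #a9c574 → (169, 197, 116).
R = 51 + 0.59 × (169 − 51) = 51 + 0.59 × 118 = 120.62 → 121
G = 58 + 0.59 × (197 − 58) = 58 + 0.59 × 139 = 140.01 → 140
B = 237 + 0.59 × (116 − 237) = 237 + 0.59 × -121 = 165.61 → 166

(121, 140, 166)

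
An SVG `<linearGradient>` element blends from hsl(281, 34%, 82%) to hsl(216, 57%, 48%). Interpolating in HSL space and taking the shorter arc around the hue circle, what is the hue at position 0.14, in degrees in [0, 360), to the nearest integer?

272

Hue arc: Δh = 216 − 281 = -65° (|Δh| ≤ 180, already the shorter path).
H = 281 + 0.14 × (-65) = 271.9 → 272°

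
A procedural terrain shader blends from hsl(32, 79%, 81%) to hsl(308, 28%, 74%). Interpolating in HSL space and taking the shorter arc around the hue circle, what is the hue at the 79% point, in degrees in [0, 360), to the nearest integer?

326

Hue: 308 − 32 = 276°, but |276| > 180 so the shorter arc goes the other way: Δh = 276 − 360 = -84°.
H = 32 + 0.79 × (-84) = -34.36 → -34 → -34 mod 360 = 326°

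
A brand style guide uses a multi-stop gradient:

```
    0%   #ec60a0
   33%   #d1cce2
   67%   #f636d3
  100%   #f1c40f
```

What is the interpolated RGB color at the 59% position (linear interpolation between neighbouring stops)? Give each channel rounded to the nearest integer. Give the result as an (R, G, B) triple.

59% lies between the 33% and 67% stops, so the local fraction is t = (59 − 33)/(67 − 33) = 26/34 ≈ 0.7647.
#d1cce2 → (209, 204, 226); #f636d3 → (246, 54, 211).
R = 209 + 0.7647 × (246 − 209) = 237.294 → 237
G = 204 + 0.7647 × (54 − 204) = 89.295 → 89
B = 226 + 0.7647 × (211 − 226) = 214.529 → 215

(237, 89, 215)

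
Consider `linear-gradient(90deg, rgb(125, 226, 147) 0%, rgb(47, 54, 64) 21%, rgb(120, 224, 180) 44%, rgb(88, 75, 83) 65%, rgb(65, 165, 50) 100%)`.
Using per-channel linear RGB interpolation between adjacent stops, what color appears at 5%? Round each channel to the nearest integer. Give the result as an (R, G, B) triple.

(106, 185, 127)

5% lies between the 0% and 21% stops, so the local fraction is t = (5 − 0)/(21 − 0) = 5/21 ≈ 0.2381.
R = 125 + 0.2381 × (47 − 125) = 106.428 → 106
G = 226 + 0.2381 × (54 − 226) = 185.047 → 185
B = 147 + 0.2381 × (64 − 147) = 127.238 → 127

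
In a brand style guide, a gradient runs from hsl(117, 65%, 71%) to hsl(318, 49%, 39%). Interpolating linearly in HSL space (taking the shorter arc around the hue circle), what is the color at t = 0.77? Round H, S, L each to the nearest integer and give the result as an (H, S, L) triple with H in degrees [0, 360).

Hue: 318 − 117 = 201°, but |201| > 180 so the shorter arc goes the other way: Δh = 201 − 360 = -159°.
H = 117 + 0.77 × (-159) = -5.43 → -5 → -5 mod 360 = 355°
S = 65 + 0.77 × (49 − 65) = 52.68 → 53%
L = 71 + 0.77 × (39 − 71) = 46.36 → 46%

(355, 53, 46)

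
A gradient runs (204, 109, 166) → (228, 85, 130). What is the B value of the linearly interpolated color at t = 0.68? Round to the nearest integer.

B = 166 + 0.68 × (130 − 166) = 141.52 → 142

142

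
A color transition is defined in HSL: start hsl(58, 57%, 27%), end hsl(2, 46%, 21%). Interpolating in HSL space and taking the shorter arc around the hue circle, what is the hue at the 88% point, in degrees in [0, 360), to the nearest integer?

9

Hue arc: Δh = 2 − 58 = -56° (|Δh| ≤ 180, already the shorter path).
H = 58 + 0.88 × (-56) = 8.72 → 9°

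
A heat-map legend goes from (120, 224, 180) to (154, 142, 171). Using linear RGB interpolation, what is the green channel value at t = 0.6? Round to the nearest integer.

175

G = 224 + 0.6 × (142 − 224) = 174.8 → 175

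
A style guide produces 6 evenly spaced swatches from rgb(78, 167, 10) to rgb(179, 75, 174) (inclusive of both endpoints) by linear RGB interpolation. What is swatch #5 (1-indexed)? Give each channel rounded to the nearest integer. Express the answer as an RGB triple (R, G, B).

(159, 93, 141)

With 6 swatches and endpoints inclusive, swatch 5 sits at t = (5 − 1)/(6 − 1) = 4/5 ≈ 0.8.
R = 78 + 0.8 × (179 − 78) = 158.8 → 159
G = 167 + 0.8 × (75 − 167) = 93.4 → 93
B = 10 + 0.8 × (174 − 10) = 141.2 → 141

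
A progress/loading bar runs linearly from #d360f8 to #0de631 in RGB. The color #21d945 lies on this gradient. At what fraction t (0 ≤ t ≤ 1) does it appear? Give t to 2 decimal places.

Invert the lerp on the B channel (largest span, 199): t = (69 − 248) / (49 − 248) = -179/-199 = 0.8995.
Check on R: (33 − 211)/(13 − 211) = 0.899 ✓

0.90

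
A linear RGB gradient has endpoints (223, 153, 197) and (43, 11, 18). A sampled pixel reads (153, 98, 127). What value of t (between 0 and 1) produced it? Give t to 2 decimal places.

Invert the lerp on the R channel (largest span, 180): t = (153 − 223) / (43 − 223) = -70/-180 = 0.38889.
Check on G: (98 − 153)/(11 − 153) = 0.3873 ✓

0.39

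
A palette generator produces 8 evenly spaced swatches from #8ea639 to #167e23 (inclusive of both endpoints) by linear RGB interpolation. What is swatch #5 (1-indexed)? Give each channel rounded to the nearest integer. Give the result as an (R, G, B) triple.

With 8 swatches and endpoints inclusive, swatch 5 sits at t = (5 − 1)/(8 − 1) = 4/7 ≈ 0.5714.
#8ea639 → (142, 166, 57); #167e23 → (22, 126, 35).
R = 142 + 0.5714 × (22 − 142) = 73.432 → 73
G = 166 + 0.5714 × (126 − 166) = 143.144 → 143
B = 57 + 0.5714 × (35 − 57) = 44.429 → 44

(73, 143, 44)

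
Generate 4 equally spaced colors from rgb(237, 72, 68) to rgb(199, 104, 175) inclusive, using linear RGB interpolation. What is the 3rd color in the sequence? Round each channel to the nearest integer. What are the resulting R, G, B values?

With 4 swatches and endpoints inclusive, swatch 3 sits at t = (3 − 1)/(4 − 1) = 2/3 ≈ 0.6667.
R = 237 + 0.6667 × (199 − 237) = 211.665 → 212
G = 72 + 0.6667 × (104 − 72) = 93.334 → 93
B = 68 + 0.6667 × (175 − 68) = 139.337 → 139

(212, 93, 139)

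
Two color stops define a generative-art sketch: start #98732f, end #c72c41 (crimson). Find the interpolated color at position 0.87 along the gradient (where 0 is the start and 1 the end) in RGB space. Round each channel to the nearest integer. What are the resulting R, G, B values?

(193, 53, 63)

#98732f → (152, 115, 47); #c72c41 → (199, 44, 65).
R = 152 + 0.87 × (199 − 152) = 152 + 0.87 × 47 = 192.89 → 193
G = 115 + 0.87 × (44 − 115) = 115 + 0.87 × -71 = 53.23 → 53
B = 47 + 0.87 × (65 − 47) = 47 + 0.87 × 18 = 62.66 → 63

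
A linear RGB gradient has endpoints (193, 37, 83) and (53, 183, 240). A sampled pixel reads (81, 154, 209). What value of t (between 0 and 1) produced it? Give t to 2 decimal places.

0.80

Invert the lerp on the B channel (largest span, 157): t = (209 − 83) / (240 − 83) = 126/157 = 0.80255.
Check on R: (81 − 193)/(53 − 193) = 0.8 ✓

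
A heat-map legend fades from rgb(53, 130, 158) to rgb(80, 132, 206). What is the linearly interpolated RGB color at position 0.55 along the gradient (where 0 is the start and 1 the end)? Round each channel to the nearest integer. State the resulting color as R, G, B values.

(68, 131, 184)

R = 53 + 0.55 × (80 − 53) = 53 + 0.55 × 27 = 67.85 → 68
G = 130 + 0.55 × (132 − 130) = 130 + 0.55 × 2 = 131.1 → 131
B = 158 + 0.55 × (206 − 158) = 158 + 0.55 × 48 = 184.4 → 184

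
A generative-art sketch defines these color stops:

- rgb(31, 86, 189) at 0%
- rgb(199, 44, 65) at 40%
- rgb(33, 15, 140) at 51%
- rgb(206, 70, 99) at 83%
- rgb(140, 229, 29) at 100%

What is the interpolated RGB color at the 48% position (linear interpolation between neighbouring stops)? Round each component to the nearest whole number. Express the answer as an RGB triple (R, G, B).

(78, 23, 120)

48% lies between the 40% and 51% stops, so the local fraction is t = (48 − 40)/(51 − 40) = 8/11 ≈ 0.7273.
R = 199 + 0.7273 × (33 − 199) = 78.268 → 78
G = 44 + 0.7273 × (15 − 44) = 22.908 → 23
B = 65 + 0.7273 × (140 − 65) = 119.547 → 120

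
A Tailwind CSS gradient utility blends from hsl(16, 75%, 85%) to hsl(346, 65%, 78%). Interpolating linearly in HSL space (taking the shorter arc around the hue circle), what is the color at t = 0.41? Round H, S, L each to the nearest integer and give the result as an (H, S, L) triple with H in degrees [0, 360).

Hue: 346 − 16 = 330°, but |330| > 180 so the shorter arc goes the other way: Δh = 330 − 360 = -30°.
H = 16 + 0.41 × (-30) = 3.7 → 4°
S = 75 + 0.41 × (65 − 75) = 70.9 → 71%
L = 85 + 0.41 × (78 − 85) = 82.13 → 82%

(4, 71, 82)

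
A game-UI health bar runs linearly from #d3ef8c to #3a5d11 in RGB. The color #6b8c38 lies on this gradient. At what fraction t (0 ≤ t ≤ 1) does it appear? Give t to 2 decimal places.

Invert the lerp on the R channel (largest span, 153): t = (107 − 211) / (58 − 211) = -104/-153 = 0.67974.
Check on G: (140 − 239)/(93 − 239) = 0.6781 ✓

0.68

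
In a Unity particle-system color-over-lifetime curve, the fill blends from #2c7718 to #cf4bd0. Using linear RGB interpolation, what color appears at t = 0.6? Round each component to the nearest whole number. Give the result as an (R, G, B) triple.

(142, 93, 134)

#2c7718 → (44, 119, 24); #cf4bd0 → (207, 75, 208).
R = 44 + 0.6 × (207 − 44) = 44 + 0.6 × 163 = 141.8 → 142
G = 119 + 0.6 × (75 − 119) = 119 + 0.6 × -44 = 92.6 → 93
B = 24 + 0.6 × (208 − 24) = 24 + 0.6 × 184 = 134.4 → 134
So the blended color is (142, 93, 134), about #8e5d86.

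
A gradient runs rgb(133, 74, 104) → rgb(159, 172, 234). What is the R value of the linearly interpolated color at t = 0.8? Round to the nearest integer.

154

R = 133 + 0.8 × (159 − 133) = 153.8 → 154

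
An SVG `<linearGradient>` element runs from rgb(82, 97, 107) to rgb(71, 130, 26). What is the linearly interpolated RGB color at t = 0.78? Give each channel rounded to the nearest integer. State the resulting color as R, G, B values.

(73, 123, 44)

R = 82 + 0.78 × (71 − 82) = 82 + 0.78 × -11 = 73.42 → 73
G = 97 + 0.78 × (130 − 97) = 97 + 0.78 × 33 = 122.74 → 123
B = 107 + 0.78 × (26 − 107) = 107 + 0.78 × -81 = 43.82 → 44
So the blended color is (73, 123, 44), about #497b2c.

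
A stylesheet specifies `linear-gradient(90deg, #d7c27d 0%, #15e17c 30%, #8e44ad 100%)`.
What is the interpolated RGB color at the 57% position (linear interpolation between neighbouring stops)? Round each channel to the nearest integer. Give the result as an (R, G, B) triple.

57% lies between the 30% and 100% stops, so the local fraction is t = (57 − 30)/(100 − 30) = 27/70 ≈ 0.3857.
#15e17c → (21, 225, 124); #8e44ad → (142, 68, 173).
R = 21 + 0.3857 × (142 − 21) = 67.67 → 68
G = 225 + 0.3857 × (68 − 225) = 164.445 → 164
B = 124 + 0.3857 × (173 − 124) = 142.899 → 143

(68, 164, 143)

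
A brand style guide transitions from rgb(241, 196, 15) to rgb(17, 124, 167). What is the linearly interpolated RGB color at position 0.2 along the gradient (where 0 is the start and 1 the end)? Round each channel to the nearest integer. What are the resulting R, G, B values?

(196, 182, 45)

R = 241 + 0.2 × (17 − 241) = 241 + 0.2 × -224 = 196.2 → 196
G = 196 + 0.2 × (124 − 196) = 196 + 0.2 × -72 = 181.6 → 182
B = 15 + 0.2 × (167 − 15) = 15 + 0.2 × 152 = 45.4 → 45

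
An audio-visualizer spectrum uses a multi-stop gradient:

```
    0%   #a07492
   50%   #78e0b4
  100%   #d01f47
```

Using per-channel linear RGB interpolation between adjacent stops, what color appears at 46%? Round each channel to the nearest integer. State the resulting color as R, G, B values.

(123, 215, 177)

46% lies between the 0% and 50% stops, so the local fraction is t = (46 − 0)/(50 − 0) = 46/50 ≈ 0.92.
#a07492 → (160, 116, 146); #78e0b4 → (120, 224, 180).
R = 160 + 0.92 × (120 − 160) = 123.2 → 123
G = 116 + 0.92 × (224 − 116) = 215.36 → 215
B = 146 + 0.92 × (180 − 146) = 177.28 → 177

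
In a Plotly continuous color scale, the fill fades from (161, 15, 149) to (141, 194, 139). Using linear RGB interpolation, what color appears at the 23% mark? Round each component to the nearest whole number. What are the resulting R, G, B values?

(156, 56, 147)

23% corresponds to t = 0.23.
R = 161 + 0.23 × (141 − 161) = 161 + 0.23 × -20 = 156.4 → 156
G = 15 + 0.23 × (194 − 15) = 15 + 0.23 × 179 = 56.17 → 56
B = 149 + 0.23 × (139 − 149) = 149 + 0.23 × -10 = 146.7 → 147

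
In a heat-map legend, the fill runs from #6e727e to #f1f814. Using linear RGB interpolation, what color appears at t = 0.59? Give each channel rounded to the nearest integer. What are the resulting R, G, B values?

#6e727e → (110, 114, 126); #f1f814 → (241, 248, 20).
R = 110 + 0.59 × (241 − 110) = 110 + 0.59 × 131 = 187.29 → 187
G = 114 + 0.59 × (248 − 114) = 114 + 0.59 × 134 = 193.06 → 193
B = 126 + 0.59 × (20 − 126) = 126 + 0.59 × -106 = 63.46 → 63

(187, 193, 63)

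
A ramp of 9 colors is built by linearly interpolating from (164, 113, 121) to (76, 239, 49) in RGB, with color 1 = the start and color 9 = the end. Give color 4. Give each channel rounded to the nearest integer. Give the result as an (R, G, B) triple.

With 9 swatches and endpoints inclusive, swatch 4 sits at t = (4 − 1)/(9 − 1) = 3/8 ≈ 0.375.
R = 164 + 0.375 × (76 − 164) = 131 → 131
G = 113 + 0.375 × (239 − 113) = 160.25 → 160
B = 121 + 0.375 × (49 − 121) = 94 → 94

(131, 160, 94)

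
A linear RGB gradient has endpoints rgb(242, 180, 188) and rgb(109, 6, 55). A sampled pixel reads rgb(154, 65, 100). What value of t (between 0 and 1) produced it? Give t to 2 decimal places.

0.66

Invert the lerp on the G channel (largest span, 174): t = (65 − 180) / (6 − 180) = -115/-174 = 0.66092.
Check on R: (154 − 242)/(109 − 242) = 0.6617 ✓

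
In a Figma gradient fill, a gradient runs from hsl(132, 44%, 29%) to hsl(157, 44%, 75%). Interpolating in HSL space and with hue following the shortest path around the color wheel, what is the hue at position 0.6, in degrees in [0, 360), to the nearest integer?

147

Hue arc: Δh = 157 − 132 = 25° (|Δh| ≤ 180, already the shorter path).
H = 132 + 0.6 × (25) = 147 → 147°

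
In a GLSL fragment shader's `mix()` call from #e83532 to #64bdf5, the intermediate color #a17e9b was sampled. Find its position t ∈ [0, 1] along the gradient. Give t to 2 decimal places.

Invert the lerp on the B channel (largest span, 195): t = (155 − 50) / (245 − 50) = 105/195 = 0.53846.
Check on R: (161 − 232)/(100 − 232) = 0.5379 ✓

0.54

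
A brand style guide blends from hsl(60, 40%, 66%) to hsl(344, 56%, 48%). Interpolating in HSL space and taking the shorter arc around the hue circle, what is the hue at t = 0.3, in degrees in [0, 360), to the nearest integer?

37

Hue: 344 − 60 = 284°, but |284| > 180 so the shorter arc goes the other way: Δh = 284 − 360 = -76°.
H = 60 + 0.3 × (-76) = 37.2 → 37°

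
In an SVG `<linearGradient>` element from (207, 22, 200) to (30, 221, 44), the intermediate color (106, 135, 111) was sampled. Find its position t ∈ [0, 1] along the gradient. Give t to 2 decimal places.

0.57

Invert the lerp on the G channel (largest span, 199): t = (135 − 22) / (221 − 22) = 113/199 = 0.56784.
Check on R: (106 − 207)/(30 − 207) = 0.5706 ✓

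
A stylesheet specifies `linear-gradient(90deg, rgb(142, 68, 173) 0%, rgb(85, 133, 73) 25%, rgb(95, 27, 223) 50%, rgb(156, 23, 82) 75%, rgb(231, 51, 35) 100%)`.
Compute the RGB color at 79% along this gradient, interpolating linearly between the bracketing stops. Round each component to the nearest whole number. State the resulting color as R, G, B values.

79% lies between the 75% and 100% stops, so the local fraction is t = (79 − 75)/(100 − 75) = 4/25 ≈ 0.16.
R = 156 + 0.16 × (231 − 156) = 168 → 168
G = 23 + 0.16 × (51 − 23) = 27.48 → 27
B = 82 + 0.16 × (35 − 82) = 74.48 → 74

(168, 27, 74)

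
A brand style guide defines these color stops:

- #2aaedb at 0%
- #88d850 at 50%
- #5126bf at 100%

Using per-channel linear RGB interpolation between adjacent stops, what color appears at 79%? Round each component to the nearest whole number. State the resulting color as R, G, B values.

(104, 113, 144)

79% lies between the 50% and 100% stops, so the local fraction is t = (79 − 50)/(100 − 50) = 29/50 ≈ 0.58.
#88d850 → (136, 216, 80); #5126bf → (81, 38, 191).
R = 136 + 0.58 × (81 − 136) = 104.1 → 104
G = 216 + 0.58 × (38 − 216) = 112.76 → 113
B = 80 + 0.58 × (191 − 80) = 144.38 → 144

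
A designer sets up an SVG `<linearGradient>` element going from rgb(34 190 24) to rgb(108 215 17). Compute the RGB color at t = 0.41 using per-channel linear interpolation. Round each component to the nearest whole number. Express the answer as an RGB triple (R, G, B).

R = 34 + 0.41 × (108 − 34) = 34 + 0.41 × 74 = 64.34 → 64
G = 190 + 0.41 × (215 − 190) = 190 + 0.41 × 25 = 200.25 → 200
B = 24 + 0.41 × (17 − 24) = 24 + 0.41 × -7 = 21.13 → 21

(64, 200, 21)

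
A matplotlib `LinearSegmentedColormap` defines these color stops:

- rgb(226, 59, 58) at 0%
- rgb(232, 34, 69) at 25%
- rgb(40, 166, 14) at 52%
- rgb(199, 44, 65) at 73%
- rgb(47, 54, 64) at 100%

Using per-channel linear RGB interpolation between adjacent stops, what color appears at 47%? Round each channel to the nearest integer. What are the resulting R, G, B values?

47% lies between the 25% and 52% stops, so the local fraction is t = (47 − 25)/(52 − 25) = 22/27 ≈ 0.8148.
R = 232 + 0.8148 × (40 − 232) = 75.558 → 76
G = 34 + 0.8148 × (166 − 34) = 141.554 → 142
B = 69 + 0.8148 × (14 − 69) = 24.186 → 24

(76, 142, 24)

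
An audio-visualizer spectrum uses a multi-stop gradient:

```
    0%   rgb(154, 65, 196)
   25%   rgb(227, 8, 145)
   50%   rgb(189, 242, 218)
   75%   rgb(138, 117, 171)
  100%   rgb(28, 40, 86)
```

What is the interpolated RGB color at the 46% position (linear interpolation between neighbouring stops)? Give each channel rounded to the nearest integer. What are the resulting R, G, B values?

(195, 205, 206)

46% lies between the 25% and 50% stops, so the local fraction is t = (46 − 25)/(50 − 25) = 21/25 ≈ 0.84.
R = 227 + 0.84 × (189 − 227) = 195.08 → 195
G = 8 + 0.84 × (242 − 8) = 204.56 → 205
B = 145 + 0.84 × (218 − 145) = 206.32 → 206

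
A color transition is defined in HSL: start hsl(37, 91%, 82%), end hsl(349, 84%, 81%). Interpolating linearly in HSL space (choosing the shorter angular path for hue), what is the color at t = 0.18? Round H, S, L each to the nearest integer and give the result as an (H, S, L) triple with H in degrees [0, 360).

Hue: 349 − 37 = 312°, but |312| > 180 so the shorter arc goes the other way: Δh = 312 − 360 = -48°.
H = 37 + 0.18 × (-48) = 28.36 → 28°
S = 91 + 0.18 × (84 − 91) = 89.74 → 90%
L = 82 + 0.18 × (81 − 82) = 81.82 → 82%

(28, 90, 82)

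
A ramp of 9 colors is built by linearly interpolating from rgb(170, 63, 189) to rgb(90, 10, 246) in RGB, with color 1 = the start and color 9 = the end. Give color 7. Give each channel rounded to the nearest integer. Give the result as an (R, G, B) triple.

(110, 23, 232)

With 9 swatches and endpoints inclusive, swatch 7 sits at t = (7 − 1)/(9 − 1) = 6/8 ≈ 0.75.
R = 170 + 0.75 × (90 − 170) = 110 → 110
G = 63 + 0.75 × (10 − 63) = 23.25 → 23
B = 189 + 0.75 × (246 − 189) = 231.75 → 232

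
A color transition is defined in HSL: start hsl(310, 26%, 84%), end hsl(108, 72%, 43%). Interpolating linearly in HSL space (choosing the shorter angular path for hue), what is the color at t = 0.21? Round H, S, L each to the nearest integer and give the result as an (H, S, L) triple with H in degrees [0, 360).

(343, 36, 75)

Hue: 108 − 310 = -202°, but |-202| > 180 so the shorter arc goes the other way: Δh = -202 + 360 = 158°.
H = 310 + 0.21 × (158) = 343.18 → 343°
S = 26 + 0.21 × (72 − 26) = 35.66 → 36%
L = 84 + 0.21 × (43 − 84) = 75.39 → 75%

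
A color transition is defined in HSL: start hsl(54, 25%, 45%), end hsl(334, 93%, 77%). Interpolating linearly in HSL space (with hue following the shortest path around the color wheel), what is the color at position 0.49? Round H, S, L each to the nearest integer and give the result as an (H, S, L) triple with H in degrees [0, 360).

Hue: 334 − 54 = 280°, but |280| > 180 so the shorter arc goes the other way: Δh = 280 − 360 = -80°.
H = 54 + 0.49 × (-80) = 14.8 → 15°
S = 25 + 0.49 × (93 − 25) = 58.32 → 58%
L = 45 + 0.49 × (77 − 45) = 60.68 → 61%

(15, 58, 61)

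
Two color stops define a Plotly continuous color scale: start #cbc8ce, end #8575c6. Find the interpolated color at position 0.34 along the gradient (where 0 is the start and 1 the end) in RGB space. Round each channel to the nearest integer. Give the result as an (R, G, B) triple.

#cbc8ce → (203, 200, 206); #8575c6 → (133, 117, 198).
R = 203 + 0.34 × (133 − 203) = 203 + 0.34 × -70 = 179.2 → 179
G = 200 + 0.34 × (117 − 200) = 200 + 0.34 × -83 = 171.78 → 172
B = 206 + 0.34 × (198 − 206) = 206 + 0.34 × -8 = 203.28 → 203

(179, 172, 203)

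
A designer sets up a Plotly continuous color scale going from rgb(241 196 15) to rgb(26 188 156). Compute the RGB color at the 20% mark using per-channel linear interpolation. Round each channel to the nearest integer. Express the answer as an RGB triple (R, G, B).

20% corresponds to t = 0.2.
R = 241 + 0.2 × (26 − 241) = 241 + 0.2 × -215 = 198 → 198
G = 196 + 0.2 × (188 − 196) = 196 + 0.2 × -8 = 194.4 → 194
B = 15 + 0.2 × (156 − 15) = 15 + 0.2 × 141 = 43.2 → 43

(198, 194, 43)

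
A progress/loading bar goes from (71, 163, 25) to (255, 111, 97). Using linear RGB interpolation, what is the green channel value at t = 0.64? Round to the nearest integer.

130

G = 163 + 0.64 × (111 − 163) = 129.72 → 130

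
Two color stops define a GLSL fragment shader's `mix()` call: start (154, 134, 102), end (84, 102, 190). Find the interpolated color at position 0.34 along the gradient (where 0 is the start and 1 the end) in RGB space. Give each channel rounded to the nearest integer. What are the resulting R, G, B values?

R = 154 + 0.34 × (84 − 154) = 154 + 0.34 × -70 = 130.2 → 130
G = 134 + 0.34 × (102 − 134) = 134 + 0.34 × -32 = 123.12 → 123
B = 102 + 0.34 × (190 − 102) = 102 + 0.34 × 88 = 131.92 → 132
So the blended color is (130, 123, 132), about #827b84.

(130, 123, 132)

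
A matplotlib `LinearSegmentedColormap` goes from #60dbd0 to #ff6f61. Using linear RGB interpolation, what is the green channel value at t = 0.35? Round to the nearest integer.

181

G₁ = 219 (from #60dbd0), G₂ = 111 (from #ff6f61).
G = 219 + 0.35 × (111 − 219) = 181.2 → 181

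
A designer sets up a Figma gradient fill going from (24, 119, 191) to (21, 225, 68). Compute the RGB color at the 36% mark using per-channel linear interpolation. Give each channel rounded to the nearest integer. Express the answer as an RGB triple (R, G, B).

(23, 157, 147)

36% corresponds to t = 0.36.
R = 24 + 0.36 × (21 − 24) = 24 + 0.36 × -3 = 22.92 → 23
G = 119 + 0.36 × (225 − 119) = 119 + 0.36 × 106 = 157.16 → 157
B = 191 + 0.36 × (68 − 191) = 191 + 0.36 × -123 = 146.72 → 147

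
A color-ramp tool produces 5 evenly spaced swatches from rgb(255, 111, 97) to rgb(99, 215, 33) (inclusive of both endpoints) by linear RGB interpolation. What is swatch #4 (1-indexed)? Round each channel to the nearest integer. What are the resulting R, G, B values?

(138, 189, 49)

With 5 swatches and endpoints inclusive, swatch 4 sits at t = (4 − 1)/(5 − 1) = 3/4 ≈ 0.75.
R = 255 + 0.75 × (99 − 255) = 138 → 138
G = 111 + 0.75 × (215 − 111) = 189 → 189
B = 97 + 0.75 × (33 − 97) = 49 → 49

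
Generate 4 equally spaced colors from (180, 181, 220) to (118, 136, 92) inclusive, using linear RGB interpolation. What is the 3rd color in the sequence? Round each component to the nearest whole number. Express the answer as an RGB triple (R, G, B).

(139, 151, 135)

With 4 swatches and endpoints inclusive, swatch 3 sits at t = (3 − 1)/(4 − 1) = 2/3 ≈ 0.6667.
R = 180 + 0.6667 × (118 − 180) = 138.665 → 139
G = 181 + 0.6667 × (136 − 181) = 150.999 → 151
B = 220 + 0.6667 × (92 − 220) = 134.662 → 135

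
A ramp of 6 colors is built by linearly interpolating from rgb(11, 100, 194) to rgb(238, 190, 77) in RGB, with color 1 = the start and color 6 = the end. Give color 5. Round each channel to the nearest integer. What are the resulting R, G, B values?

With 6 swatches and endpoints inclusive, swatch 5 sits at t = (5 − 1)/(6 − 1) = 4/5 ≈ 0.8.
R = 11 + 0.8 × (238 − 11) = 192.6 → 193
G = 100 + 0.8 × (190 − 100) = 172 → 172
B = 194 + 0.8 × (77 − 194) = 100.4 → 100

(193, 172, 100)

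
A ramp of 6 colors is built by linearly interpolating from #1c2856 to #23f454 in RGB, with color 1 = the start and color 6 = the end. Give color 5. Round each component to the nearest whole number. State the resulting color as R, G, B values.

(34, 203, 84)

With 6 swatches and endpoints inclusive, swatch 5 sits at t = (5 − 1)/(6 − 1) = 4/5 ≈ 0.8.
#1c2856 → (28, 40, 86); #23f454 → (35, 244, 84).
R = 28 + 0.8 × (35 − 28) = 33.6 → 34
G = 40 + 0.8 × (244 − 40) = 203.2 → 203
B = 86 + 0.8 × (84 − 86) = 84.4 → 84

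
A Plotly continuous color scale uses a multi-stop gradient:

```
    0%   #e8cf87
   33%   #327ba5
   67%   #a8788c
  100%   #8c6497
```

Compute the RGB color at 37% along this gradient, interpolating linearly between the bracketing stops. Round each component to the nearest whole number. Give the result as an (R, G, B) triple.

(64, 123, 162)

37% lies between the 33% and 67% stops, so the local fraction is t = (37 − 33)/(67 − 33) = 4/34 ≈ 0.1176.
#327ba5 → (50, 123, 165); #a8788c → (168, 120, 140).
R = 50 + 0.1176 × (168 − 50) = 63.877 → 64
G = 123 + 0.1176 × (120 − 123) = 122.647 → 123
B = 165 + 0.1176 × (140 − 165) = 162.06 → 162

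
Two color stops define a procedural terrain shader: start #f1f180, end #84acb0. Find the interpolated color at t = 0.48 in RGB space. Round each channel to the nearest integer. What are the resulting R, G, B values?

(189, 208, 151)

#f1f180 → (241, 241, 128); #84acb0 → (132, 172, 176).
R = 241 + 0.48 × (132 − 241) = 241 + 0.48 × -109 = 188.68 → 189
G = 241 + 0.48 × (172 − 241) = 241 + 0.48 × -69 = 207.88 → 208
B = 128 + 0.48 × (176 − 128) = 128 + 0.48 × 48 = 151.04 → 151
So the blended color is (189, 208, 151), about #bdd097.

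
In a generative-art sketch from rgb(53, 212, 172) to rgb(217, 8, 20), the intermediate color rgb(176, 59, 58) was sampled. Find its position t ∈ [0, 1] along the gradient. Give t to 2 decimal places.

Invert the lerp on the G channel (largest span, 204): t = (59 − 212) / (8 − 212) = -153/-204 = 0.75.
Check on R: (176 − 53)/(217 − 53) = 0.75 ✓

0.75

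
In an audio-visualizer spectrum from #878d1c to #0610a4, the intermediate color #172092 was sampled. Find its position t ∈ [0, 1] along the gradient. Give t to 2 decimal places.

Invert the lerp on the B channel (largest span, 136): t = (146 − 28) / (164 − 28) = 118/136 = 0.86765.
Check on R: (23 − 135)/(6 − 135) = 0.8682 ✓

0.87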